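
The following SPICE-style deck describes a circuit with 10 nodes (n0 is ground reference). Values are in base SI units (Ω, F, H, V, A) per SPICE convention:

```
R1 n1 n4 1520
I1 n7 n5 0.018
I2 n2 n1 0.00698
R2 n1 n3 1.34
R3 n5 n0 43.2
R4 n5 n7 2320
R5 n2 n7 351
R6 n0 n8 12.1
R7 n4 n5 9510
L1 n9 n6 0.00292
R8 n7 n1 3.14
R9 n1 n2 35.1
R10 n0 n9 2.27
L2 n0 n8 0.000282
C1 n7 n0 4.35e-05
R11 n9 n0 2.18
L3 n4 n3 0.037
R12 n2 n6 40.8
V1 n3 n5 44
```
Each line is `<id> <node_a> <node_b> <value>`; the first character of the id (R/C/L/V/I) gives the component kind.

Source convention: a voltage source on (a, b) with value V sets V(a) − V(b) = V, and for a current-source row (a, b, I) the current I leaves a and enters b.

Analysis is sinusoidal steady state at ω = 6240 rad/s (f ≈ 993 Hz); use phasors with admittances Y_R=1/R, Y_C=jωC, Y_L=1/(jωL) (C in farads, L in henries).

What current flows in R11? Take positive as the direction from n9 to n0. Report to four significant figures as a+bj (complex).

Apply KCL at each of the 9 non-ground nodes and solve the resulting linear system.
Node n1: branches {R1, I2, R2, R8, R9} → V_1 = 3.294-2.929j
Node n2: branches {I2, R5, R9, R12} → V_2 = 1.962-1.471j
Node n3: branches {R2, L3, V1} → V_3 = 4.563-2.840j
Node n4: branches {R1, R7, L3} → V_4 = 4.361-4.066j
Node n5: branches {I1, R3, R4, R7, V1} → V_5 = -39.44-2.840j
Node n6: branches {L1, R12} → V_6 = 0.8794+0.4318j
Node n7: branches {I1, R4, R5, R8, C1} → V_7 = 0.4140-3.265j
Node n8: branches {R6, L2} → V_8 = 0.000+0.000j
Node n9: branches {L1, R10, R11} → V_9 = 0.02952-0.05187j
Source currents: i(V1)=-0.9527-0.06543j

0.01354-0.02379j A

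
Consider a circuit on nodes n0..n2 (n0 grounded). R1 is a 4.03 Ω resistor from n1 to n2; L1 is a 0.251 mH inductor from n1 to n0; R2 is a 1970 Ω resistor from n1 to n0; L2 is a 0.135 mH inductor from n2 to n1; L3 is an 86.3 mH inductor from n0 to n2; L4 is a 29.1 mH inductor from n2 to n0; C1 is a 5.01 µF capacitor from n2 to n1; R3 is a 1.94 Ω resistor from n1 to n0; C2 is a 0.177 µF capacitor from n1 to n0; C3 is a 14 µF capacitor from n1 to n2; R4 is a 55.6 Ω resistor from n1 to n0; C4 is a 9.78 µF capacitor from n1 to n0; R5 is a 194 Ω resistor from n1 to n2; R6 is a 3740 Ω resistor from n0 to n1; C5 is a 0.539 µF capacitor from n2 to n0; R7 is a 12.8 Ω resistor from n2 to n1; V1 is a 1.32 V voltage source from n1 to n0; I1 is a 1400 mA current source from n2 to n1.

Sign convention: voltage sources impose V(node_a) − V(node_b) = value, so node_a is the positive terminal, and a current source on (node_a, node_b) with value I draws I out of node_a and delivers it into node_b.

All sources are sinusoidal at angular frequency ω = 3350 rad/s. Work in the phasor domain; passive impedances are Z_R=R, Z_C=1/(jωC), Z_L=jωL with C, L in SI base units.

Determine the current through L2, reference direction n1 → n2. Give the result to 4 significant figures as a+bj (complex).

1.398-0.2307j A

Element admittances at ω=3350 rad/s:
  Y(R1) = 0.2481+0.000j S between n1,n2
  Y(L1) = 0.000-1.189j S between n1,n0
  Y(R2) = 0.0005076+0.000j S between n1,n0
  Y(L2) = 0.000-2.211j S between n2,n1
  Y(L3) = 0.000-0.003459j S between n0,n2
  Y(L4) = 0.000-0.01026j S between n2,n0
  Y(C1) = 0.000+0.01678j S between n2,n1
  Y(R3) = 0.5155+0.000j S between n1,n0
  Y(C2) = 0.000+0.0005930j S between n1,n0
  Y(C3) = 0.000+0.04690j S between n1,n2
  Y(R4) = 0.01799+0.000j S between n1,n0
  Y(C4) = 0.000+0.03276j S between n1,n0
  Y(R5) = 0.005155+0.000j S between n1,n2
  Y(R6) = 0.0002674+0.000j S between n0,n1
  Y(C5) = 0.000+0.001806j S between n2,n0
  Y(R7) = 0.07812+0.000j S between n2,n1
  V1: constraint V(n1)−V(n0) = 1.32
  I1: injects 1.4 A into n1 (from n2)
Assemble and solve the 3×3 MNA system:
  V(n1)=1.320+0.000j  V(n2)=1.216-0.6323j
  i(V1)=-0.6976+1.540j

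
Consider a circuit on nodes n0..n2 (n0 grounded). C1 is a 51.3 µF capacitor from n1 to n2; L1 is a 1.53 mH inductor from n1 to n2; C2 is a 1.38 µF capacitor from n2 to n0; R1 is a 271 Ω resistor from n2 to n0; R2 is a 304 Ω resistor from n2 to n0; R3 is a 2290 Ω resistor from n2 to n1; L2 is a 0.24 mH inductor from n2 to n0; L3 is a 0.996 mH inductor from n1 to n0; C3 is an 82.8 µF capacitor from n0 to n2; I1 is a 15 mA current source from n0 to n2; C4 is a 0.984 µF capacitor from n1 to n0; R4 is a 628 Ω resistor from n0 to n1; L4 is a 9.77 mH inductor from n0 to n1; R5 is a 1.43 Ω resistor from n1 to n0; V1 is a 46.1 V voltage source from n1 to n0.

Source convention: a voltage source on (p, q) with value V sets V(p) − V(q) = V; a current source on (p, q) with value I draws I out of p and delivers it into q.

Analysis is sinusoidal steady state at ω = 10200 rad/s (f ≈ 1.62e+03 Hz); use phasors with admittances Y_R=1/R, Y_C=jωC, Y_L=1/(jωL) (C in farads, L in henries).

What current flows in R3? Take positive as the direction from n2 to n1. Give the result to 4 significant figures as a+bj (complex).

-0.009966+6.603e-05j A

Apply KCL at each of the 2 non-ground nodes and solve the resulting linear system.
Node n1: branches {C1, L1, R3, L3, C4, R4, L4, R5, V1} → V_1 = 46.10+0.000j
Node n2: branches {C1, L1, C2, R1, R2, R3, L2, C3, I1} → V_2 = 23.28+0.1512j
Source currents: i(V1)=-32.39-5.942j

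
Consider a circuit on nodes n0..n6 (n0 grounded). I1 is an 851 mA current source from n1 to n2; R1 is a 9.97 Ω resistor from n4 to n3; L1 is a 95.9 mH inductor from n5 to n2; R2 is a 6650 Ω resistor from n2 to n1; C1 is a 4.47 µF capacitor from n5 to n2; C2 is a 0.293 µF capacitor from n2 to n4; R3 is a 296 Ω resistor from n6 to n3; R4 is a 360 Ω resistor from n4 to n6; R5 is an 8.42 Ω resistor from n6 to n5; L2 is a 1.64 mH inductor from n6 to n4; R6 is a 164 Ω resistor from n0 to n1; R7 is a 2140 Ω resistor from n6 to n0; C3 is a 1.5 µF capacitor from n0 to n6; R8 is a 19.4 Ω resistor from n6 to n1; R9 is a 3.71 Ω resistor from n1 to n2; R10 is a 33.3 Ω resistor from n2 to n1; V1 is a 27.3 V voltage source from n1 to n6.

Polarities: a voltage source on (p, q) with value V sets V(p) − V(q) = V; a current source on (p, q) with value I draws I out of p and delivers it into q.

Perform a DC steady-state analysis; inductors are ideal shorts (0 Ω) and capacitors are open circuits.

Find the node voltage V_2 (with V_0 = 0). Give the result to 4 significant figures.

MNA unknowns: 6 node voltages V₁..V_6 plus 3 source currents (L1, L2, V1)
I1: z[1]−=0.851, z[2]+=0.851
R1: Y=0.1003 on G[4,3]
L1: row V5−V2=0, i_L1 at 5,2
R2: Y=0.0001504 on G[2,1]
C1: Y=0.000 on G[5,2]
C2: Y=0.000 on G[2,4]
R3: Y=0.003378 on G[6,3]
R4: Y=0.002778 on G[4,6]
R5: Y=0.1188 on G[6,5]
L2: row V6−V4=0, i_L2 at 6,4
R6: Y=0.006098 on G[0,1]
R7: Y=0.0004673 on G[6,0]
C3: Y=0.000 on G[0,6]
R8: Y=0.05155 on G[6,1]
R9: Y=0.2695 on G[1,2]
R10: Y=0.03003 on G[2,1]
V1: row V1−V6=27.3, i_V1 at 1,6
solve → V1=1.943, V2=-3.771, V3=-25.36, V4=-25.36, V5=-3.771, V6=-25.36
aux → i_L1=-2.564, i_L2=0.000, i_V1=-3.983

-3.771 V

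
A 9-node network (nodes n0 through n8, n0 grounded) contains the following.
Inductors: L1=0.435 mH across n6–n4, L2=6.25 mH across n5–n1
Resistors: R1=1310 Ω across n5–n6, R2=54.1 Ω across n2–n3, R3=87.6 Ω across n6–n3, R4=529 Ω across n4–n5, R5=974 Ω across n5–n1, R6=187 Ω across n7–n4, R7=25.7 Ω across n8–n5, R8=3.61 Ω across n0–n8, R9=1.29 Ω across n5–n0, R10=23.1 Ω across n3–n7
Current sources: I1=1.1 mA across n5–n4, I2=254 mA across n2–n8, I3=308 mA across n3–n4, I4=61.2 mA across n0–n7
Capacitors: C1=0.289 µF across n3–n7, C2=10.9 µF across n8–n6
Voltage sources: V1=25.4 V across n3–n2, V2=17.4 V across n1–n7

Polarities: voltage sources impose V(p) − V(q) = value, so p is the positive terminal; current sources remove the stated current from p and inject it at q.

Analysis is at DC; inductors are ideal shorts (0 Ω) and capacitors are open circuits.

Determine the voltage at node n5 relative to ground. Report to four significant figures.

-0.1996 V

Element admittances at DC:
  L1: short n6↔n4 (DC inductor)
  Y(R1) = 0.0007634 S between n5,n6
  Y(R2) = 0.01848 S between n2,n3
  L2: short n5↔n1 (DC inductor)
  Y(R3) = 0.01142 S between n6,n3
  I1: injects 0.0011 A into n4 (from n5)
  I2: injects 0.254 A into n8 (from n2)
  I3: injects 0.308 A into n4 (from n3)
  Y(R4) = 0.001890 S between n4,n5
  Y(R5) = 0.001027 S between n5,n1
  Y(R6) = 0.005348 S between n7,n4
  I4: injects 0.0612 A into n7 (from n0)
  Y(R7) = 0.03891 S between n8,n5
  Y(R8) = 0.2770 S between n0,n8
  Y(R9) = 0.7752 S between n5,n0
  Y(C1) = 0.000 S between n3,n7
  Y(R10) = 0.04329 S between n3,n7
  Y(C2) = 0.000 S between n8,n6
  V1: constraint V(n3)−V(n2) = 25.4
  V2: constraint V(n1)−V(n7) = 17.4
Assemble and solve the 12×12 MNA system:
  V(n1)=-0.1996  V(n2)=-50.36  V(n3)=-24.96  V(n4)=-3.628  V(n5)=-0.1996  V(n6)=-3.628  V(n7)=-17.60  V(n8)=0.7794
  i(L1)=-0.2409  i(L2)=0.1826  i(V1)=-0.2155  i(V2)=0.1826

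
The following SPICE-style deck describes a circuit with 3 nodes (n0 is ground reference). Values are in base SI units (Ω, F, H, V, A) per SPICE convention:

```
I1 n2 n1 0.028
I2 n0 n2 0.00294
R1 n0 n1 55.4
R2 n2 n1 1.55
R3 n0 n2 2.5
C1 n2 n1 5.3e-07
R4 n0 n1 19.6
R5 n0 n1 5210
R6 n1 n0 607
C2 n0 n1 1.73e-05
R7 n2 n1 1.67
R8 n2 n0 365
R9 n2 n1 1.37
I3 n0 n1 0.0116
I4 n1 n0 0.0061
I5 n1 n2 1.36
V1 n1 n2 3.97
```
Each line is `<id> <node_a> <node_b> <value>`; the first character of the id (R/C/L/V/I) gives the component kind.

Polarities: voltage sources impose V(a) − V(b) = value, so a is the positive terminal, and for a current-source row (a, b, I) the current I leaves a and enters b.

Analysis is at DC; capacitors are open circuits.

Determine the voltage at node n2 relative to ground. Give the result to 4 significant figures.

MNA unknowns: 2 node voltages V₁..V_2 plus 1 source current (V1)
I1: z[2]−=0.028, z[1]+=0.028
I2: z[0]−=0.00294, z[2]+=0.00294
R1: Y=0.01805 on G[0,1]
R2: Y=0.6452 on G[2,1]
R3: Y=0.4000 on G[0,2]
C1: Y=0.000 on G[2,1]
R4: Y=0.05102 on G[0,1]
R5: Y=0.0001919 on G[0,1]
R6: Y=0.001647 on G[1,0]
C2: Y=0.000 on G[0,1]
R7: Y=0.5988 on G[2,1]
R8: Y=0.002740 on G[2,0]
R9: Y=0.7299 on G[2,1]
I3: z[0]−=0.0116, z[1]+=0.0116
I4: z[1]−=0.0061, z[0]+=0.0061
I5: z[1]−=1.36, z[2]+=1.36
V1: row V1−V2=3.97, i_V1 at 1,2
solve → V1=3.393, V2=-0.5765
aux → i_V1=-9.403

-0.5765 V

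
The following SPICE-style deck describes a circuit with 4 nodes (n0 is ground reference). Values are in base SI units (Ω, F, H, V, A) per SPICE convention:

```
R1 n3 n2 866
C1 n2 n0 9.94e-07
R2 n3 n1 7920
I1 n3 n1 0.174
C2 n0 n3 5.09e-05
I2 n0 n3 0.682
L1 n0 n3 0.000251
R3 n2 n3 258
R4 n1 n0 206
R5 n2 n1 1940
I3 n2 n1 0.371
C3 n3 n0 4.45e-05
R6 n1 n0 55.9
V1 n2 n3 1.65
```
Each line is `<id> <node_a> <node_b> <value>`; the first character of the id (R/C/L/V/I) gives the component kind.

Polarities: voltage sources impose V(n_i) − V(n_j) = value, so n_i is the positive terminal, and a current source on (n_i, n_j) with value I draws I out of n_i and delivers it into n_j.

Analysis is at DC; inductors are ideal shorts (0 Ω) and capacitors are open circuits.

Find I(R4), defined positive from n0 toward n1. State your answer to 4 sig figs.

-0.1133 A

MNA unknowns: 3 node voltages V₁..V_3 plus 2 source currents (L1, V1)
R1: Y=0.001155 on G[3,2]
C1: Y=0.000 on G[2,0]
R2: Y=0.0001263 on G[3,1]
I1: z[3]−=0.174, z[1]+=0.174
C2: Y=0.000 on G[0,3]
I2: z[0]−=0.682, z[3]+=0.682
L1: row V0−V3=0, i_L1 at 0,3
R3: Y=0.003876 on G[2,3]
R4: Y=0.004854 on G[1,0]
R5: Y=0.0005155 on G[2,1]
I3: z[2]−=0.371, z[1]+=0.371
C3: Y=0.000 on G[3,0]
R6: Y=0.01789 on G[1,0]
V1: row V2−V3=1.65, i_V1 at 2,3
solve → V1=23.34, V2=1.650, V3=0.000
aux → i_L1=-0.1511, i_V1=-0.3681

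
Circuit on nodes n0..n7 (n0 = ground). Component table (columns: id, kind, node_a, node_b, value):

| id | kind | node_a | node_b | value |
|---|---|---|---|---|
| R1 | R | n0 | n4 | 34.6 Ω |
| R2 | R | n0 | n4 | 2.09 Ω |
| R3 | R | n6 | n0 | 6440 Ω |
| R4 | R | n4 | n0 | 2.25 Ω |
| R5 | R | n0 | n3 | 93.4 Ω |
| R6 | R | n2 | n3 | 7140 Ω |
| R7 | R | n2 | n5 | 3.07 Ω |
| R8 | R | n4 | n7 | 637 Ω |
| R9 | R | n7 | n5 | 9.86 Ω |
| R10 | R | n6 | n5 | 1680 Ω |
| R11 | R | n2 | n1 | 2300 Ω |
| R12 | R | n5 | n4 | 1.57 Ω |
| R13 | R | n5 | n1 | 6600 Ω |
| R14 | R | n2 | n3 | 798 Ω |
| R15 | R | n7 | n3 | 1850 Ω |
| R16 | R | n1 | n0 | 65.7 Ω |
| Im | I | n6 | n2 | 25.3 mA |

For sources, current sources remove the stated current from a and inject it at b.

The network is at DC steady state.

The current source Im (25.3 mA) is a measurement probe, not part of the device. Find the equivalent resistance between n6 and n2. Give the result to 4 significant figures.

R_eq = 1336. Ω

Apply KCL at each of the 7 non-ground nodes and solve the resulting linear system.
Node n1: branches {R11, R13, R16} → V_1 = 0.002617
Node n2: branches {R6, R7, R11, R14, Im} → V_2 = 0.09051
Node n3: branches {R5, R6, R14, R15} → V_3 = 0.01054
Node n4: branches {R1, R2, R4, R8, R12} → V_4 = 0.005337
Node n5: branches {R7, R9, R10, R12, R13} → V_5 = 0.01329
Node n6: branches {R3, R10, Im} → V_6 = -33.70
Node n7: branches {R8, R9, R15} → V_7 = 0.01316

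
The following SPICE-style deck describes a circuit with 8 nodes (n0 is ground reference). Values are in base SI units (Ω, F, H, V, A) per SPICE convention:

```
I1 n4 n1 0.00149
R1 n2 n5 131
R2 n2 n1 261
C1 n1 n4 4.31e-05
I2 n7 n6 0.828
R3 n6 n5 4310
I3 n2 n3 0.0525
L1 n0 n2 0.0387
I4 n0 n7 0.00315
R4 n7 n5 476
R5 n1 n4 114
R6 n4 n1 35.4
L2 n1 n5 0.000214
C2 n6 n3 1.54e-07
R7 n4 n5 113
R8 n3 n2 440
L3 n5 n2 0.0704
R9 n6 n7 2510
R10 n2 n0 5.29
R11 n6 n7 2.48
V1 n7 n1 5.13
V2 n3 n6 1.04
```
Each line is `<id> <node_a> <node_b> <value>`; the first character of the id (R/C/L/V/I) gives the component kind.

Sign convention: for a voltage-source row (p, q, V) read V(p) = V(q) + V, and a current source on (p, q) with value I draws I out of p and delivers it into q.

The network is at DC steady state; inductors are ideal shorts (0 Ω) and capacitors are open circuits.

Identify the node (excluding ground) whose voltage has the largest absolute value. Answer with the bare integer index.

Element admittances at DC:
  I1: injects 0.00149 A into n1 (from n4)
  Y(R1) = 0.007634 S between n2,n5
  Y(R2) = 0.003831 S between n2,n1
  Y(C1) = 0.000 S between n1,n4
  I2: injects 0.828 A into n6 (from n7)
  Y(R3) = 0.0002320 S between n6,n5
  I3: injects 0.0525 A into n3 (from n2)
  L1: short n0↔n2 (DC inductor)
  I4: injects 0.00315 A into n7 (from n0)
  Y(R4) = 0.002101 S between n7,n5
  Y(R5) = 0.008772 S between n1,n4
  Y(R6) = 0.02825 S between n4,n1
  L2: short n1↔n5 (DC inductor)
  Y(C2) = 0.000 S between n6,n3
  Y(R7) = 0.008850 S between n4,n5
  Y(R8) = 0.002273 S between n3,n2
  L3: short n5↔n2 (DC inductor)
  Y(R9) = 0.0003984 S between n6,n7
  Y(R10) = 0.1890 S between n2,n0
  Y(R11) = 0.4032 S between n6,n7
  V1: constraint V(n7)−V(n1) = 5.13
  V2: constraint V(n3)−V(n6) = 1.04
Assemble and solve the 12×12 MNA system:
  V(n1)=0.000  V(n2)=0.000  V(n3)=8.301  V(n4)=-0.03248  V(n5)=0.000  V(n6)=7.261  V(n7)=5.130
  i(L1)=-0.003150  i(L2)=0.02461  i(L3)=0.03679  i(V1)=0.02432  i(V2)=0.03364

3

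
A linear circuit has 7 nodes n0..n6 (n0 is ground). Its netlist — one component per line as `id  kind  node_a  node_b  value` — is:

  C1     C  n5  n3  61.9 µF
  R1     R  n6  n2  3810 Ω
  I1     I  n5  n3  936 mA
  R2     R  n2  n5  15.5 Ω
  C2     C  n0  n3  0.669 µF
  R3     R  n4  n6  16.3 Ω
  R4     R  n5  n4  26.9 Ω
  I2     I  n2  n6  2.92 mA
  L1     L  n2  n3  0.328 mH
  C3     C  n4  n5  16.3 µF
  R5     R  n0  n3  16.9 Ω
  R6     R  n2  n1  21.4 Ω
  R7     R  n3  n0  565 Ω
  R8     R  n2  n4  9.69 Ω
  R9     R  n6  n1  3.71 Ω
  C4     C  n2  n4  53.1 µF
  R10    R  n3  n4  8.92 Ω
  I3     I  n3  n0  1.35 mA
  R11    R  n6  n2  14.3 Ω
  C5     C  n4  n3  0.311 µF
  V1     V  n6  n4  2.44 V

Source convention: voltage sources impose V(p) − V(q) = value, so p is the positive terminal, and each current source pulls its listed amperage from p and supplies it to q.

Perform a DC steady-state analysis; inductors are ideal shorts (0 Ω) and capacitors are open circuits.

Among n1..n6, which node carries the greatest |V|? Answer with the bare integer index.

5

Apply KCL at each of the 6 non-ground nodes and solve the resulting linear system.
Node n1: branches {R6, R9} → V_1 = 0.5730
Node n2: branches {R1, R2, I2, L1, R6, R8, C4, R11} → V_2 = -0.02215
Node n3: branches {C1, I1, C2, L1, R5, R7, R10, I3, C5} → V_3 = -0.02215
Node n4: branches {R3, R4, C3, R8, C4, R10, C5, V1} → V_4 = -1.764
Node n5: branches {C1, I1, R2, R4, C3} → V_5 = -9.863
Node n6: branches {R1, R3, I2, R9, R11, V1} → V_6 = 0.6762
Source currents: i(L1)=-0.7407, i(V1)=-0.2236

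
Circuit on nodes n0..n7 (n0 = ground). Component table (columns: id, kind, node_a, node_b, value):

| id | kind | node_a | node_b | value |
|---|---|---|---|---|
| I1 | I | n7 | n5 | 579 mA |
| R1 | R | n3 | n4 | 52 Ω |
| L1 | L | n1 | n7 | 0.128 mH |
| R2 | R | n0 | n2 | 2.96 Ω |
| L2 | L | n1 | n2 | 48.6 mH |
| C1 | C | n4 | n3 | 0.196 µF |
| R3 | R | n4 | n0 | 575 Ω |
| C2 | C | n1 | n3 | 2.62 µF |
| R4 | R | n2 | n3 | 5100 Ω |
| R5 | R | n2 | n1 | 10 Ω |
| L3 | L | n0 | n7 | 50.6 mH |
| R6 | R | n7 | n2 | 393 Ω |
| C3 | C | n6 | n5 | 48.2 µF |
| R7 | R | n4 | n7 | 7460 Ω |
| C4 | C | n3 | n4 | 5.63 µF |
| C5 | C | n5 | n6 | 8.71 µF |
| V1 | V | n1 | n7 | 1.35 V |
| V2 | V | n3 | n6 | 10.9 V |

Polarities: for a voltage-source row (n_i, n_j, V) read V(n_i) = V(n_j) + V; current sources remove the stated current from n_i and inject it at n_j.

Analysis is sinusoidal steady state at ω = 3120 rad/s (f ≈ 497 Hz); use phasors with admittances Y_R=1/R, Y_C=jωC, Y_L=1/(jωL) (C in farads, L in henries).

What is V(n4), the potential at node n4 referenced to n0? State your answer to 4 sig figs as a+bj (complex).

17.16-61.21j V

Apply KCL at each of the 7 non-ground nodes and solve the resulting linear system.
Node n1: branches {L1, L2, C2, R5, V1} → V_1 = -0.5450+1.298j
Node n2: branches {R2, L2, R4, R5, R6} → V_2 = -0.1127+0.2796j
Node n3: branches {R1, C1, C2, R4, C4, V2} → V_3 = 15.07-65.20j
Node n4: branches {R1, C1, R3, R7, C4} → V_4 = 17.16-61.21j
Node n5: branches {I1, C3, C5} → V_5 = 4.173-68.47j
Node n6: branches {C3, C5, V2} → V_6 = 4.173-65.20j
Node n7: branches {I1, L1, L3, R6, R7, V1} → V_7 = -1.895+1.298j
Source currents: i(V1)=0.5801+3.403j, i(V2)=-0.5790+0.000j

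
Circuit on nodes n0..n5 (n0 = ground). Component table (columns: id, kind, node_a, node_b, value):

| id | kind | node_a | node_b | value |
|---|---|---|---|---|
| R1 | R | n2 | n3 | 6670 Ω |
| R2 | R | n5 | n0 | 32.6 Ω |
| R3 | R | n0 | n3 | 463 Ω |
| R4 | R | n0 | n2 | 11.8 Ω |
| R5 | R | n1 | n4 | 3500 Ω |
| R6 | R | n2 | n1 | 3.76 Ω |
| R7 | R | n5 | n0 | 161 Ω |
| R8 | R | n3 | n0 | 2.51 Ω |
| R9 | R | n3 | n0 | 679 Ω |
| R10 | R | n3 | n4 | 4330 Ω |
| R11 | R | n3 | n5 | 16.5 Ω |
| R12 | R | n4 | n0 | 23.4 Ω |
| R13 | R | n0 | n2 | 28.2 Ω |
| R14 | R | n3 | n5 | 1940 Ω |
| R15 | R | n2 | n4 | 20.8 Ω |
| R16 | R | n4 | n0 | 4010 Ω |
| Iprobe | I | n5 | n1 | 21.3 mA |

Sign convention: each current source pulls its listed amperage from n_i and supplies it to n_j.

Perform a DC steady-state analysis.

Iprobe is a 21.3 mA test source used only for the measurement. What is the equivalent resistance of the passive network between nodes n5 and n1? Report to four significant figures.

R_eq = 21.85 Ω

MNA unknowns: 5 node voltages V₁..V_5
R1: Y=0.0001499 on G[2,3]
R2: Y=0.03067 on G[5,0]
R3: Y=0.002160 on G[0,3]
R4: Y=0.08475 on G[0,2]
R5: Y=0.0002857 on G[1,4]
R6: Y=0.2660 on G[2,1]
R7: Y=0.006211 on G[5,0]
R8: Y=0.3984 on G[3,0]
R9: Y=0.001473 on G[3,0]
R10: Y=0.0002309 on G[3,4]
R11: Y=0.06061 on G[3,5]
R12: Y=0.04274 on G[4,0]
R13: Y=0.03546 on G[0,2]
R14: Y=0.0005155 on G[3,5]
R15: Y=0.04808 on G[2,4]
R16: Y=0.0002494 on G[4,0]
Iprobe: z[5]−=0.0213, z[1]+=0.0213
solve → V1=0.2286, V2=0.1486, V3=-0.03113, V4=0.07866, V5=-0.2367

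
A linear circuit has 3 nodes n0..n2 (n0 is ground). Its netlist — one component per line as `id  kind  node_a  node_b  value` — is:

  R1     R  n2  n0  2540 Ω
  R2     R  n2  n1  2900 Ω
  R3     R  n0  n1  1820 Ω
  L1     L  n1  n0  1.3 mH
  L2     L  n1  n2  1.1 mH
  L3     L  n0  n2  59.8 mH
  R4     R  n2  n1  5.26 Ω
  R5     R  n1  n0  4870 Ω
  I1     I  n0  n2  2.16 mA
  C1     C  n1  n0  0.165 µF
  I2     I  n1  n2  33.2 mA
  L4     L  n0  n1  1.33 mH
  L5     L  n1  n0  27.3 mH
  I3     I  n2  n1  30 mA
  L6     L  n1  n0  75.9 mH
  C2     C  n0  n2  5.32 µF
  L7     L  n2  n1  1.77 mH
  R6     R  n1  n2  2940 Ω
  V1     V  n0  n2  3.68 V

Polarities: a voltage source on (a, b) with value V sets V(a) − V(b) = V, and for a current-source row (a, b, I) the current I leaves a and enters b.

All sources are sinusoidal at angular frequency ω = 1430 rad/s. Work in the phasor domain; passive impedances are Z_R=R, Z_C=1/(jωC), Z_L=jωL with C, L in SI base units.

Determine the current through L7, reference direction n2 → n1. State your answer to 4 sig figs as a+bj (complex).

Element admittances at ω=1430 rad/s:
  Y(R1) = 0.0003937+0.000j S between n2,n0
  Y(R2) = 0.0003448+0.000j S between n2,n1
  Y(R3) = 0.0005495+0.000j S between n0,n1
  Y(L1) = 0.000-0.5379j S between n1,n0
  Y(L2) = 0.000-0.6357j S between n1,n2
  Y(L3) = 0.000-0.01169j S between n0,n2
  Y(R4) = 0.1901+0.000j S between n2,n1
  Y(R5) = 0.0002053+0.000j S between n1,n0
  I1: injects 0.00216 A into n2 (from n0)
  Y(C1) = 0.000+0.0002360j S between n1,n0
  I2: injects 0.0332 A into n2 (from n1)
  Y(L4) = 0.000-0.5258j S between n0,n1
  Y(L5) = 0.000-0.02562j S between n1,n0
  I3: injects 0.03 A into n1 (from n2)
  Y(L6) = 0.000-0.009213j S between n1,n0
  Y(C2) = 0.000+0.007608j S between n0,n2
  Y(L7) = 0.000-0.3951j S between n2,n1
  Y(R6) = 0.0003401+0.000j S between n1,n2
  V1: constraint V(n0)−V(n2) = 3.68
Assemble and solve the 3×3 MNA system:
  V(n1)=-1.797-0.1696j  V(n2)=-3.680+0.000j
  i(V1)=-0.1913+1.988j

0.06701+0.7440j A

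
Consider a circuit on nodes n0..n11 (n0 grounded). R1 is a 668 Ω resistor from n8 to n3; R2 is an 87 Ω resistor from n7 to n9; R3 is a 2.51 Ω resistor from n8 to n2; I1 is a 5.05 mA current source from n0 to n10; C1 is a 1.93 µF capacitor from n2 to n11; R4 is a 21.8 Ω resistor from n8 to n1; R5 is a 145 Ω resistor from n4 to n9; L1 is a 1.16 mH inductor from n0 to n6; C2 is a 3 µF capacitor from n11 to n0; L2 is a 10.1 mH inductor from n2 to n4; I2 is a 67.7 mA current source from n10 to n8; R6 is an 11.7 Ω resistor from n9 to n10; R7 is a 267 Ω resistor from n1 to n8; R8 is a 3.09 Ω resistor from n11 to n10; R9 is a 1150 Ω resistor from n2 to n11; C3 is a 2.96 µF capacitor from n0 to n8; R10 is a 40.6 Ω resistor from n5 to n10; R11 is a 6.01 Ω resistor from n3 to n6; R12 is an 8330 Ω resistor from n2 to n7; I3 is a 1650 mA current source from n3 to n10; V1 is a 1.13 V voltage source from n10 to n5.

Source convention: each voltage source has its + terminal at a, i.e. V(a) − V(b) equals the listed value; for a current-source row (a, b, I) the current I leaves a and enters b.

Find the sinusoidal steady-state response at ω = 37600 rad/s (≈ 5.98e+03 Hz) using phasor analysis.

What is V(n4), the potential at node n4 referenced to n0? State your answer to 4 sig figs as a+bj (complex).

6.419-7.597j V

Element admittances at ω=37600 rad/s:
  Y(R1) = 0.001497+0.000j S between n8,n3
  Y(R2) = 0.01149+0.000j S between n7,n9
  Y(R3) = 0.3984+0.000j S between n8,n2
  I1: injects 0.00505 A into n10 (from n0)
  Y(C1) = 0.000+0.07257j S between n2,n11
  Y(R4) = 0.04587+0.000j S between n8,n1
  Y(R5) = 0.006897+0.000j S between n4,n9
  Y(L1) = 0.000-0.02293j S between n0,n6
  Y(C2) = 0.000+0.1128j S between n11,n0
  Y(L2) = 0.000-0.002633j S between n2,n4
  I2: injects 0.0677 A into n8 (from n10)
  Y(R6) = 0.08547+0.000j S between n9,n10
  Y(R7) = 0.003745+0.000j S between n1,n8
  Y(R8) = 0.3236+0.000j S between n11,n10
  Y(R9) = 0.0008696+0.000j S between n2,n11
  Y(C3) = 0.000+0.1113j S between n0,n8
  Y(R10) = 0.02463+0.000j S between n5,n10
  Y(R11) = 0.1664+0.000j S between n3,n6
  Y(R12) = 0.0001200+0.000j S between n2,n7
  I3: injects 1.65 A into n10 (from n3)
  V1: constraint V(n10)−V(n5) = 1.13
Assemble and solve the 12×12 MNA system:
  V(n1)=-1.031-4.264j  V(n2)=0.03967-4.304j  V(n3)=-14.12-70.52j  V(n4)=6.419-7.597j  V(n5)=3.938-10.24j  V(n6)=-4.326-71.11j  V(n7)=5.109-9.973j  V(n8)=-1.031-4.264j  V(n9)=5.162-10.03j  V(n10)=5.068-10.24j  V(n11)=0.1379-10.29j
  i(V1)=-0.02783+0.000j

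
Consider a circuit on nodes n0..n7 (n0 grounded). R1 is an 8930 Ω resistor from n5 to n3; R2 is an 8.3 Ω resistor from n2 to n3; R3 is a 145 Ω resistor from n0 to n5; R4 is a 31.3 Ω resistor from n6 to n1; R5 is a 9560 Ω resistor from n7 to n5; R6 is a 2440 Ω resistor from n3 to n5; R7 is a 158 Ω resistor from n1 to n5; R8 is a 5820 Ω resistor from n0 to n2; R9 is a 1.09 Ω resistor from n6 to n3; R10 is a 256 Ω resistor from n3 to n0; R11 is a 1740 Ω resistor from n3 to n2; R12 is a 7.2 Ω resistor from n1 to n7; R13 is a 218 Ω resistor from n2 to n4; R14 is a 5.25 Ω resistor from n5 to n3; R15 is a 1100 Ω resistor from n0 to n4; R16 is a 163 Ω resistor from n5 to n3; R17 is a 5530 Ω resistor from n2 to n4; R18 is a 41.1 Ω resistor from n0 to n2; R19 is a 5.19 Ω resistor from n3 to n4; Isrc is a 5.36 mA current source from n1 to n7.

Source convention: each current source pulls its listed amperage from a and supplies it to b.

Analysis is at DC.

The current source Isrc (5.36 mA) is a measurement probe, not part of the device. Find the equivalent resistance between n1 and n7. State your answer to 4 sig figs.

R_eq = 7.195 Ω

Apply KCL at each of the 7 non-ground nodes and solve the resulting linear system.
Node n1: branches {R4, R7, R12, Isrc} → V_1 = -0.0001088
Node n2: branches {R2, R8, R11, R13, R17, R18} → V_2 = -2.877e-06
Node n3: branches {R1, R2, R6, R9, R10, R11, R14, R16, R19} → V_3 = -3.439e-06
Node n4: branches {R13, R15, R17, R19} → V_4 = -3.409e-06
Node n5: branches {R1, R3, R5, R6, R7, R14, R16} → V_5 = 1.262e-05
Node n6: branches {R4, R9} → V_6 = -6.984e-06
Node n7: branches {R5, R12, Isrc} → V_7 = 0.03845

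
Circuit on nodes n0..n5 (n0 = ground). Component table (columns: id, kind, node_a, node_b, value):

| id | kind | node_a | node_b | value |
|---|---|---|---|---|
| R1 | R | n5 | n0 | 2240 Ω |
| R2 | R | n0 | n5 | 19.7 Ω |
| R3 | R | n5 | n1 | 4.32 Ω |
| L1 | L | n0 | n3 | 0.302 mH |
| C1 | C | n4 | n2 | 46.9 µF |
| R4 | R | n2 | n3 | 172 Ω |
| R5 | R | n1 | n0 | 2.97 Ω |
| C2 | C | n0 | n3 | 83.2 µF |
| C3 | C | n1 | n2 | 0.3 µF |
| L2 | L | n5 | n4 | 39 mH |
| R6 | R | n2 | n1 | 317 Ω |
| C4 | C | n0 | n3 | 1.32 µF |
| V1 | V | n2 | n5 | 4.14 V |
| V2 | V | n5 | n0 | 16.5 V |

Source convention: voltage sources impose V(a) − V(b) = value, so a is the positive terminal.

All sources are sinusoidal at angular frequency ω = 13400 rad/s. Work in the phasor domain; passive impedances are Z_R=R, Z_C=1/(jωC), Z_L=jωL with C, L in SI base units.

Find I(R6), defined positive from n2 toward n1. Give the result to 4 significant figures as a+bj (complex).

MNA unknowns: 5 node voltages V₁..V_5 plus 2 source currents (V1, V2)
R1: Y=0.0004464+0.000j on G[5,0]
R2: Y=0.05076+0.000j on G[0,5]
R3: Y=0.2315+0.000j on G[5,1]
L1: Y=0.000-0.2471j on G[0,3]
C1: Y=0.000+0.6285j on G[4,2]
R4: Y=0.005814+0.000j on G[2,3]
R5: Y=0.3367+0.000j on G[1,0]
C2: Y=0.000+1.115j on G[0,3]
C3: Y=0.000+0.004020j on G[1,2]
L2: Y=0.000-0.001914j on G[5,4]
R6: Y=0.003155+0.000j on G[2,1]
C4: Y=0.000+0.01769j on G[0,3]
V1: row V2−V5=4.14, i_V1 at 2,5
V2: row V5−V0=16.5, i_V2 at 5,0
solve → V1=6.800+0.09738j, V2=20.64+0.000j, V3=0.0008898-0.1355j, V4=20.65+0.000j, V5=16.50+0.000j
aux → i_V1=-0.1640-0.04817j, i_V2=-3.254-0.03358j

0.04366-0.0003072j A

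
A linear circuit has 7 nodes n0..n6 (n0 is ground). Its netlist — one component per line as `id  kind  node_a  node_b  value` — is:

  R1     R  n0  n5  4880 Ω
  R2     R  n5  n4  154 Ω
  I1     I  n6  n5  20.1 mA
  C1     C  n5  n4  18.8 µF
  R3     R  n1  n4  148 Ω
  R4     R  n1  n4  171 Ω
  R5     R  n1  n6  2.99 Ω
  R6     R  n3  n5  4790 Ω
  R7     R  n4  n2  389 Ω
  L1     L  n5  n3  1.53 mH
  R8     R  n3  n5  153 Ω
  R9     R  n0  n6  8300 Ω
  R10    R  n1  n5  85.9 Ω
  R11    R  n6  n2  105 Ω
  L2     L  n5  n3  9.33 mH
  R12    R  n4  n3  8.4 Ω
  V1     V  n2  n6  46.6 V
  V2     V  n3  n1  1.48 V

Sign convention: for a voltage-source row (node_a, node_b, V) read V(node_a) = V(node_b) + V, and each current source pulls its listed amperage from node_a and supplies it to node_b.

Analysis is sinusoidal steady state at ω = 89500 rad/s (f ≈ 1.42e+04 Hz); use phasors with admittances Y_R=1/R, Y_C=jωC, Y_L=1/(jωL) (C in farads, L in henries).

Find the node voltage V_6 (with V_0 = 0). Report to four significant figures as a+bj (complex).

Element admittances at ω=89500 rad/s:
  Y(R1) = 0.0002049+0.000j S between n0,n5
  Y(R2) = 0.006494+0.000j S between n5,n4
  I1: injects 0.0201 A into n5 (from n6)
  Y(C1) = 0.000+1.683j S between n5,n4
  Y(R3) = 0.006757+0.000j S between n1,n4
  Y(R4) = 0.005848+0.000j S between n1,n4
  Y(R5) = 0.3344+0.000j S between n1,n6
  Y(R6) = 0.0002088+0.000j S between n3,n5
  Y(R7) = 0.002571+0.000j S between n4,n2
  Y(L1) = 0.000-0.007303j S between n5,n3
  Y(R8) = 0.006536+0.000j S between n3,n5
  Y(R9) = 0.0001205+0.000j S between n0,n6
  Y(R10) = 0.01164+0.000j S between n1,n5
  Y(R11) = 0.009524+0.000j S between n6,n2
  Y(L2) = 0.000-0.001198j S between n5,n3
  Y(R12) = 0.1190+0.000j S between n4,n3
  V1: constraint V(n2)−V(n6) = 46.6
  V2: constraint V(n3)−V(n1) = 1.48
Assemble and solve the 8×8 MNA system:
  V(n1)=-1.193-0.02602j  V(n2)=45.01-0.02574j  V(n3)=0.2869-0.02602j  V(n4)=0.9329+0.009417j  V(n5)=0.9357+0.01513j  V(n6)=-1.591-0.02574j
  i(V1)=-0.5571+9.037e-05j  i(V2)=0.08163-0.001019j

-1.591-0.02574j V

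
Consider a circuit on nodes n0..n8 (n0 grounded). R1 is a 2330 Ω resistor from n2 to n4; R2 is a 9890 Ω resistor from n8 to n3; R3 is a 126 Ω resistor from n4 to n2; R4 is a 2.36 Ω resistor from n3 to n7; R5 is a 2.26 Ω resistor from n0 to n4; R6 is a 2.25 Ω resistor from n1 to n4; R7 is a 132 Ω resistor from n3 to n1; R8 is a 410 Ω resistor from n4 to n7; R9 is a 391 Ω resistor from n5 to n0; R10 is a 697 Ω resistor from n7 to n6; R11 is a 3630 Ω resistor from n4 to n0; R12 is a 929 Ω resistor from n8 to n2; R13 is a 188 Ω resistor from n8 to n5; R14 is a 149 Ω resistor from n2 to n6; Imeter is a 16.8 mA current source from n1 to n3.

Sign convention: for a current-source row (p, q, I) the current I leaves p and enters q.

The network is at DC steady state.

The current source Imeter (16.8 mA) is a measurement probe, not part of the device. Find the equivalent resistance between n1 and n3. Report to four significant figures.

R_eq = 90.15 Ω

Apply KCL at each of the 8 non-ground nodes and solve the resulting linear system.
Node n1: branches {R6, R7, Imeter} → V_1 = -0.01244
Node n2: branches {R1, R3, R12, R14} → V_2 = 0.1774
Node n3: branches {R2, R4, R7, Imeter} → V_3 = 1.502
Node n4: branches {R1, R3, R5, R6, R8, R11} → V_4 = -0.0004604
Node n5: branches {R9, R13} → V_5 = 0.07969
Node n6: branches {R10, R14} → V_6 = 0.4085
Node n7: branches {R4, R8, R10} → V_7 = 1.490
Node n8: branches {R2, R12, R13} → V_8 = 0.1180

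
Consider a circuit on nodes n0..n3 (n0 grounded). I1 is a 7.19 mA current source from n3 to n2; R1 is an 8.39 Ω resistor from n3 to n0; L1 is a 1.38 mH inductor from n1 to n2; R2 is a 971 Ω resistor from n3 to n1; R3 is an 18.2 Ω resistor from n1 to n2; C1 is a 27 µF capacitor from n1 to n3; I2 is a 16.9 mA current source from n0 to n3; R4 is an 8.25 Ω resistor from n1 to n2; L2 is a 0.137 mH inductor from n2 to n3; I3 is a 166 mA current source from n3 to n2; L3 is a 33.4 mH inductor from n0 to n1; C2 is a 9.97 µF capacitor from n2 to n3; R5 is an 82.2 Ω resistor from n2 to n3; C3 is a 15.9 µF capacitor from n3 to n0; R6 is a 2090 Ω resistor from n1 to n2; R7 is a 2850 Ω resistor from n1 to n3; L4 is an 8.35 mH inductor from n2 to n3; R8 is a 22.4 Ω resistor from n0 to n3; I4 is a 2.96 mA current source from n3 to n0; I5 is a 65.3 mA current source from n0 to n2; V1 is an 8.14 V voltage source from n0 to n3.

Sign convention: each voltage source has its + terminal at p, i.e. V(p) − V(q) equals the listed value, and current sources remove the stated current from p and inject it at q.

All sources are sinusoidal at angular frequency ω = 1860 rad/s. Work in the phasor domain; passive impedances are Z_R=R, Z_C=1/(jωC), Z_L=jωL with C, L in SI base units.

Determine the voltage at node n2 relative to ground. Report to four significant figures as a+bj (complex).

Element admittances at ω=1860 rad/s:
  I1: injects 0.00719 A into n2 (from n3)
  Y(R1) = 0.1192+0.000j S between n3,n0
  Y(L1) = 0.000-0.3896j S between n1,n2
  Y(R2) = 0.001030+0.000j S between n3,n1
  Y(R3) = 0.05495+0.000j S between n1,n2
  Y(C1) = 0.000+0.05022j S between n1,n3
  I2: injects 0.0169 A into n3 (from n0)
  Y(R4) = 0.1212+0.000j S between n1,n2
  Y(L2) = 0.000-3.924j S between n2,n3
  I3: injects 0.166 A into n2 (from n3)
  Y(L3) = 0.000-0.01610j S between n0,n1
  Y(C2) = 0.000+0.01854j S between n2,n3
  Y(R5) = 0.01217+0.000j S between n2,n3
  Y(C3) = 0.000+0.02957j S between n3,n0
  Y(R6) = 0.0004785+0.000j S between n1,n2
  Y(R7) = 0.0003509+0.000j S between n1,n3
  Y(L4) = 0.000-0.06439j S between n2,n3
  Y(R8) = 0.04464+0.000j S between n0,n3
  I4: injects 0.00296 A into n0 (from n3)
  I5: injects 0.0653 A into n2 (from n0)
  V1: constraint V(n0)−V(n3) = 8.14
Assemble and solve the 4×4 MNA system:
  V(n1)=-7.804-0.08553j  V(n2)=-8.104+0.05911j  V(n3)=-8.140+0.000j
  i(V1)=-1.414-0.1151j

-8.104+0.05911j V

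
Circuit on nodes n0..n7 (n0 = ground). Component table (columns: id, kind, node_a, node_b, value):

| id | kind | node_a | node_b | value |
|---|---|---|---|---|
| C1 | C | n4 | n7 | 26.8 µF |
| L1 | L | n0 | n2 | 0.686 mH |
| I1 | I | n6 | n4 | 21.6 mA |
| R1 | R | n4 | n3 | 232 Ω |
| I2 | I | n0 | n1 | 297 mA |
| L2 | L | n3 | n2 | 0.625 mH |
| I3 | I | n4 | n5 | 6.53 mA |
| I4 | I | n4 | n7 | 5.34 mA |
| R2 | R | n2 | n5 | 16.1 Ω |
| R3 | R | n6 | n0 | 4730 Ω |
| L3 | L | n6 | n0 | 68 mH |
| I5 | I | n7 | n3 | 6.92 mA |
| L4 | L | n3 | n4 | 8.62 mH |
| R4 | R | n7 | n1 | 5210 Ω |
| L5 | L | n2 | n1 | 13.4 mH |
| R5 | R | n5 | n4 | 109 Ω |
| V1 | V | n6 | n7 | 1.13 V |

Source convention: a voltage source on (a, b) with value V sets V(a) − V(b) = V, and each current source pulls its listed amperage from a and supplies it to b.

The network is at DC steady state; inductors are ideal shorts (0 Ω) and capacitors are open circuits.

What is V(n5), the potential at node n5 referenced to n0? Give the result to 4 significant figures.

Element admittances at DC:
  Y(C1) = 0.000 S between n4,n7
  L1: short n0↔n2 (DC inductor)
  I1: injects 0.0216 A into n4 (from n6)
  Y(R1) = 0.004310 S between n4,n3
  I2: injects 0.297 A into n1 (from n0)
  L2: short n3↔n2 (DC inductor)
  I3: injects 0.00653 A into n5 (from n4)
  I4: injects 0.00534 A into n7 (from n4)
  Y(R2) = 0.06211 S between n2,n5
  Y(R3) = 0.0002114 S between n6,n0
  L3: short n6↔n0 (DC inductor)
  I5: injects 0.00692 A into n3 (from n7)
  L4: short n3↔n4 (DC inductor)
  Y(R4) = 0.0001919 S between n7,n1
  L5: short n2↔n1 (DC inductor)
  Y(R5) = 0.009174 S between n5,n4
  V1: constraint V(n6)−V(n7) = 1.13
Assemble and solve the 13×13 MNA system:
  V(n1)=0.000  V(n2)=0.000  V(n3)=0.000  V(n4)=0.000  V(n5)=0.09160  V(n6)=0.000  V(n7)=-1.130
  i(L1)=-0.3200  i(L2)=0.01749  i(L3)=-0.02296  i(L4)=-0.01057  i(L5)=-0.2968  i(V1)=0.001363

0.09160 V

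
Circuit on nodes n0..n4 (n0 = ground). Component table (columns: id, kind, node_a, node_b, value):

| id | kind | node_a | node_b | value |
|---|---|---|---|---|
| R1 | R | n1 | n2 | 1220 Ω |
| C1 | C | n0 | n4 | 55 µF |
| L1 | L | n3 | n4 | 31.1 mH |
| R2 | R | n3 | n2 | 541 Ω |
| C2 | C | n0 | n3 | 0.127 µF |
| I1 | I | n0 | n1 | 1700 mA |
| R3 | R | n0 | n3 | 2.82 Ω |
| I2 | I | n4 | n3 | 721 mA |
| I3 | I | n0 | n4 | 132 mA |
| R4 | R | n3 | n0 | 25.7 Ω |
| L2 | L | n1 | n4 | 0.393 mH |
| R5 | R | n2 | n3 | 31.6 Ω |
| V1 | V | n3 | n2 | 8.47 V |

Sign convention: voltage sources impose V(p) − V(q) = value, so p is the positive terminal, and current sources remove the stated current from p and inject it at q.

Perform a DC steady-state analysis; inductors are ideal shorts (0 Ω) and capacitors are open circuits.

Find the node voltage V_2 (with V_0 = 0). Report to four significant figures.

Apply KCL at each of the 4 non-ground nodes and solve the resulting linear system.
Node n1: branches {R1, I1, L2} → V_1 = 4.655
Node n2: branches {R1, R2, R5, V1} → V_2 = -3.815
Node n3: branches {L1, R2, C2, R3, I2, R4, R5, V1} → V_3 = 4.655
Node n4: branches {C1, L1, I2, I3, L2} → V_4 = 4.655
Source currents: i(L1)=-1.104, i(L2)=1.693, i(V1)=-0.2906

-3.815 V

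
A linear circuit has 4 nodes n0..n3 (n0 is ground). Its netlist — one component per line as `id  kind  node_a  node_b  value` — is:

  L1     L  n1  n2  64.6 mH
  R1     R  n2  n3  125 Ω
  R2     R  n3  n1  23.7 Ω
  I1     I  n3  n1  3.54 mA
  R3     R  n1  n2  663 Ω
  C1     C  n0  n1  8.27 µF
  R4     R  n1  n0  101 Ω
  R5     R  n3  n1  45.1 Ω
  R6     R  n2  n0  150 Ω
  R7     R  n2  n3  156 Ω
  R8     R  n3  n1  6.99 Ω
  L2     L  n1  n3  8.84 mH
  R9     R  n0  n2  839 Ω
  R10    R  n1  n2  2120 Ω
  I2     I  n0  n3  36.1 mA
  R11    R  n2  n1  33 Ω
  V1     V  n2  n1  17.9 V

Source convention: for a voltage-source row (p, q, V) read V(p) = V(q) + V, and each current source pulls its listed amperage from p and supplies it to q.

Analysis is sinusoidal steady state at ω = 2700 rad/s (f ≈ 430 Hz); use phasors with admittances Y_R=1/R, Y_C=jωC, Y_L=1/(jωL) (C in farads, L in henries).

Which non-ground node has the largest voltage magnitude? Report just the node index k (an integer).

Element admittances at ω=2700 rad/s:
  Y(L1) = 0.000-0.005733j S between n1,n2
  Y(R1) = 0.008000+0.000j S between n2,n3
  Y(R2) = 0.04219+0.000j S between n3,n1
  I1: injects 0.00354 A into n1 (from n3)
  Y(R3) = 0.001508+0.000j S between n1,n2
  Y(C1) = 0.000+0.02233j S between n0,n1
  Y(R4) = 0.009901+0.000j S between n1,n0
  Y(R5) = 0.02217+0.000j S between n3,n1
  Y(R6) = 0.006667+0.000j S between n2,n0
  Y(R7) = 0.006410+0.000j S between n2,n3
  Y(R8) = 0.1431+0.000j S between n3,n1
  Y(L2) = 0.000-0.04190j S between n1,n3
  Y(R9) = 0.001192+0.000j S between n0,n2
  Y(R10) = 0.0004717+0.000j S between n1,n2
  I2: injects 0.0361 A into n3 (from n0)
  Y(R11) = 0.03030+0.000j S between n2,n1
  V1: constraint V(n2)−V(n1) = 17.9
Assemble and solve the 4×4 MNA system:
  V(n1)=-2.281+2.868j  V(n2)=15.62+2.868j  V(n3)=-1.017+3.107j
  i(V1)=-0.9403+0.08352j

2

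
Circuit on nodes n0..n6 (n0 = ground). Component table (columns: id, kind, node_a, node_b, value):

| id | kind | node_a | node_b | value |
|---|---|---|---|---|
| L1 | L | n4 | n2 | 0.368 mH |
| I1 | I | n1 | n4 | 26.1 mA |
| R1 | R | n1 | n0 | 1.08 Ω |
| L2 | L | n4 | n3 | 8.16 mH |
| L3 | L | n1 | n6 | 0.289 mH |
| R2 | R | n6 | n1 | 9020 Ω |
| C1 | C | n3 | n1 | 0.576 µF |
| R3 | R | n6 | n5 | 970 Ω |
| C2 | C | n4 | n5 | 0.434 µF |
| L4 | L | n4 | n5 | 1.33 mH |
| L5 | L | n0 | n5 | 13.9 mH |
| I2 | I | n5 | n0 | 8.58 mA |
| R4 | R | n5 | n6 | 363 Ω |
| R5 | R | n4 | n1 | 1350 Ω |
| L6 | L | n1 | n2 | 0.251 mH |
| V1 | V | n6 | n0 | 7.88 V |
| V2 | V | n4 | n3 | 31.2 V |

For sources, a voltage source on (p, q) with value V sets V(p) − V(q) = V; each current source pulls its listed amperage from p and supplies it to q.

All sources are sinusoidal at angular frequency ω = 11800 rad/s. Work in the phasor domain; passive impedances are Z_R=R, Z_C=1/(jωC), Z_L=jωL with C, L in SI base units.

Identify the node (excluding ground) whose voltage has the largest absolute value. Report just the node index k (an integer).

Element admittances at ω=11800 rad/s:
  Y(L1) = 0.000-0.2303j S between n4,n2
  I1: injects 0.0261 A into n4 (from n1)
  Y(R1) = 0.9259+0.000j S between n1,n0
  Y(L2) = 0.000-0.01039j S between n4,n3
  Y(L3) = 0.000-0.2932j S between n1,n6
  Y(R2) = 0.0001109+0.000j S between n6,n1
  Y(C1) = 0.000+0.006797j S between n3,n1
  Y(R3) = 0.001031+0.000j S between n6,n5
  Y(C2) = 0.000+0.005121j S between n4,n5
  Y(L4) = 0.000-0.06372j S between n4,n5
  Y(L5) = 0.000-0.006097j S between n0,n5
  I2: injects 0.00858 A into n0 (from n5)
  Y(R4) = 0.002755+0.000j S between n5,n6
  Y(R5) = 0.0007407+0.000j S between n4,n1
  Y(L6) = 0.000-0.3376j S between n1,n2
  V1: constraint V(n6)−V(n0) = 7.88
  V2: constraint V(n4)−V(n3) = 31.2
Assemble and solve the 8×8 MNA system:
  V(n1)=0.7507-2.258j  V(n2)=0.09252-2.073j  V(n3)=-32.07-1.801j  V(n4)=-0.8725-1.801j  V(n5)=-0.8636-1.252j  V(n6)=7.880+0.000j
  i(V1)=-0.6961+2.086j  i(V2)=-0.003106+0.1009j

3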